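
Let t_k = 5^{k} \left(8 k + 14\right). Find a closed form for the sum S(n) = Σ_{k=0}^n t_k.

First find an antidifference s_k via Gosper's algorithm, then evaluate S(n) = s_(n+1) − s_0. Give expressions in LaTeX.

S(n) = 10 \cdot 5^{n} n + 15 \cdot 5^{n} - 1

Compute t_(k+1)/t_k: get 5*(4*k + 11)/(4*k + 7).
Factor: A=5; B=1; C=k + 7/4.
Key eq: (5)·f(k+1) = (1)·f(k) + (k + 7/4).
deg f ≤ 1 (via 0,0,1).
Match coefficients ⇒ f(k) = (2*k + 1)/8.
Then R = B(k−1)f/C = (2*k + 1)/(2*(4*k + 7)), so s_k = R(k)·t_k = 5**k*(2*k + 1).
Δs = 5**k*(8*k + 14), as required.
Σ_(k=0)^n t_k = s_(n+1) − s_(0) = (5**(n + 1)*(2*n + 3)) − (1), i.e. 10*5**n*n + 15*5**n - 1.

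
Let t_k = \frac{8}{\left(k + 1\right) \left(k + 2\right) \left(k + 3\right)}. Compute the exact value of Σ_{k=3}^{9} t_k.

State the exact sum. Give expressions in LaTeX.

Σ = 28/165

Compute t_(k+1)/t_k: get (k + 1)/(k + 4).
Gosper form: A/B · C(k+1)/C(k) with A=k + 1, B=k + 4, C=1.
Solve (k + 1)·f(k+1) − (k + 3)·f(k) = 1.
Bound: deg f ≤ 2.
Solving with deg f ≤ 2: f(k) = k*(k + 3)/4.
Certificate R = B(k−1)f/C = k*(k + 3)**2/4 gives s_k = 2*k*(k + 3)/((k + 1)*(k + 2)).
Verify: 8/(k**3 + 6*k**2 + 11*k + 6) matches t_k.
Evaluate s at k=10 and k=3: 65/33 and 9/5; difference 28/165.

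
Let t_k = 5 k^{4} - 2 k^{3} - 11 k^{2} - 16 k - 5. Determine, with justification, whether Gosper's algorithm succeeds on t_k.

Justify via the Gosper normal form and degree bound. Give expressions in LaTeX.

Yes. s_k = k \left(k^{4} - 3 k^{3} - k^{2} - 3 k + 1\right).

t_(k+1)/t_k = (5*k**4 + 18*k**3 + 13*k**2 - 24*k - 29)/(5*k**4 - 2*k**3 - 11*k**2 - 16*k - 5).
Gosper form: A/B · C(k+1)/C(k) with A=1, B=1, C=k**4 - 2*k**3/5 - 11*k**2/5 - 16*k/5 - 1.
Set up (1)·f(k+1) − (1)·f(k) − (k**4 - 2*k**3/5 - 11*k**2/5 - 16*k/5 - 1) = 0.
From deg A=0, deg B=0, deg C=4: d=5.
Solving with deg f ≤ 5: f(k) = k*(k**4 - 3*k**3 - k**2 - 3*k + 1)/5.
R(k) = B(k−1)·f(k)/C(k) = k*(k**4 - 3*k**3 - k**2 - 3*k + 1)/(5*k**4 - 2*k**3 - 11*k**2 - 16*k - 5); s_k = R·t_k = k*(k**4 - 3*k**3 - k**2 - 3*k + 1).
s_(k+1) − s_k = 5*k**4 - 2*k**3 - 11*k**2 - 16*k - 5 = t_k.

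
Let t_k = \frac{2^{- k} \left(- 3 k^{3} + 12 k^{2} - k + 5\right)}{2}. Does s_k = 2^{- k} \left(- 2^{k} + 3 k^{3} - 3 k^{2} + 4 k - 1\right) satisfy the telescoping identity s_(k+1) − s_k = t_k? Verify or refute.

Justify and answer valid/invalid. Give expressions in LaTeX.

s_(k+1) = (-2*2**k + 3*k**3 + 6*k**2 + 7*k + 3)/(2*2**k)
s_(k+1) − s_k = (-3*k**3 + 12*k**2 - k + 5)/(2*2**k)
(s_(k+1) − s_k) − t_k = 0

Valid: the claim telescopes to t_k.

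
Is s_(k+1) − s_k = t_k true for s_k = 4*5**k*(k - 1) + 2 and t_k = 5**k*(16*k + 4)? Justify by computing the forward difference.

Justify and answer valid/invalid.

Valid: the claim telescopes to t_k.

s_(k+1) = 20*5**k*k + 2
s_(k+1) − s_k = 5**k*(16*k + 4)
(s_(k+1) − s_k) − t_k = 0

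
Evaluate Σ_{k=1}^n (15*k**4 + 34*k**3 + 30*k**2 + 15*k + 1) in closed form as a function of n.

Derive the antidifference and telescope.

Step 1: r(k) = (15*k**4 + 94*k**3 + 222*k**2 + 237*k + 95)/(15*k**4 + 34*k**3 + 30*k**2 + 15*k + 1).
A = 1, B = 1, C = k**4 + 34*k**3/15 + 2*k**2 + k + 1/15.
Set up (1)·f(k+1) − (1)·f(k) − (k**4 + 34*k**3/15 + 2*k**2 + k + 1/15) = 0.
deg f ≤ 5 (via 0,0,4).
Coefficient equations give f(k) = k*(3*k**4 + k**3 - 2*k**2 + k - 2)/15.
R(k) = B(k−1)·f(k)/C(k) = k*(3*k**4 + k**3 - 2*k**2 + k - 2)/(15*k**4 + 34*k**3 + 30*k**2 + 15*k + 1); s_k = R·t_k = k*(3*k**4 + k**3 - 2*k**2 + k - 2).
Check: Δs_k = 15*k**4 + 34*k**3 + 30*k**2 + 15*k + 1. ✓
s_(n+1) = 3*n**5 + 16*n**4 + 32*n**3 + 31*n**2 + 13*n + 1 and s_(1) = 1, so S(n) = n*(3*n**4 + 16*n**3 + 32*n**2 + 31*n + 13).

S(n) = n*(3*n**4 + 16*n**3 + 32*n**2 + 31*n + 13)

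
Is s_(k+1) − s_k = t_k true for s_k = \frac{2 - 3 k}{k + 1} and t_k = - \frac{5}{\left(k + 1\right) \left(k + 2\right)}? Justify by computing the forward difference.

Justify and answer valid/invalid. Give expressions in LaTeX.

valid (s_(k+1) − s_k reduces to t_k)

s_(k+1) = (-3*k - 1)/(k + 2)
s_(k+1) − s_k = -5/(k**2 + 3*k + 2)
(s_(k+1) − s_k) − t_k = 0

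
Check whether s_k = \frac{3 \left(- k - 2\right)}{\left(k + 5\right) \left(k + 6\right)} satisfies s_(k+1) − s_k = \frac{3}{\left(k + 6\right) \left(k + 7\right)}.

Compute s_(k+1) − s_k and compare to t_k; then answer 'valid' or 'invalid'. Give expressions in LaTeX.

s_(k+1) = 3*(-k - 3)/((k + 6)*(k + 7))
s_(k+1) − s_k = 3*(k - 1)/(k**3 + 18*k**2 + 107*k + 210)
(s_(k+1) − s_k) − t_k = -18/(k**3 + 18*k**2 + 107*k + 210)

Invalid: residual - \frac{18}{k^{3} + 18 k^{2} + 107 k + 210} ≠ 0.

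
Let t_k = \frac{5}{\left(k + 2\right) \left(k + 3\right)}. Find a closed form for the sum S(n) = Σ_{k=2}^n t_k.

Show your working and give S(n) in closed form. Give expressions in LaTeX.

S(n) = \frac{5 \left(n - 1\right)}{4 \left(n + 3\right)}

r(k) = (k + 2)/(k + 4) after simplifying.
Gosper form: A/B · C(k+1)/C(k) with A=k + 2, B=k + 4, C=1.
Key eq: (k + 2)·f(k+1) = (k + 3)·f(k) + (1).
From deg A=1, deg B=1, deg C=0: d=1.
Solving with deg f ≤ 1: f(k) = k/2.
Get s_k = R·t_k = 5*k/(2*(k + 2)) with R(k) = B(k−1)f(k)/C(k) = k*(k + 3)/2.
Verify: 5/(k**2 + 5*k + 6) matches t_k.
Σ_(k=2)^n t_k = s_(n+1) − s_(2) = (5*(n + 1)/(2*(n + 3))) − (5/4), i.e. 5*(n - 1)/(4*(n + 3)).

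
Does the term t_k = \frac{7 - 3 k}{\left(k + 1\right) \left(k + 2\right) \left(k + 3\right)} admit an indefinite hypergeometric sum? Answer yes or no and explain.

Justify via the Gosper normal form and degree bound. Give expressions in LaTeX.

Step 1: r(k) = (k + 1)*(3*k - 4)/((k + 4)*(3*k - 7)).
Gosper form: A/B · C(k+1)/C(k) with A=k + 1, B=k + 4, C=k - 7/3.
Set up (k + 1)·f(k+1) − (k + 3)·f(k) − (k - 7/3) = 0.
deg f ≤ 2 (via 1,1,1).
A polynomial solution: f(k) = -k*(k + 6)/3.
Then R = B(k−1)f/C = -k*(k + 3)*(k + 6)/(3*k - 7), so s_k = R(k)·t_k = k*(k + 6)/((k + 1)*(k + 2)).
Verify: (7 - 3*k)/(k**3 + 6*k**2 + 11*k + 6) matches t_k.

Yes. s_k = \frac{k \left(k + 6\right)}{\left(k + 1\right) \left(k + 2\right)}.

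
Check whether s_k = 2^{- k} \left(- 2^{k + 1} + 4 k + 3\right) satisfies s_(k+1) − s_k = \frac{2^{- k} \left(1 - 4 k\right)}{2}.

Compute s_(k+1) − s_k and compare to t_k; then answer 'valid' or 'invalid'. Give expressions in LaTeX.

valid (s_(k+1) − s_k reduces to t_k)

s_(k+1) = (-4*2**k + 4*k + 7)/(2*2**k)
s_(k+1) − s_k = (1 - 4*k)/(2*2**k)
(s_(k+1) − s_k) − t_k = 0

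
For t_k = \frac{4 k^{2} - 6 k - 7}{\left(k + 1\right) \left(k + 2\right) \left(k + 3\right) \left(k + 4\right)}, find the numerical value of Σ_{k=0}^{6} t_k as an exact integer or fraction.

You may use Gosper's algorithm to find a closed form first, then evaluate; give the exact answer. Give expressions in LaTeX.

r(k) = (k + 1)*(6*k - 4*(k + 1)**2 + 13)/((k + 5)*(-4*k**2 + 6*k + 7)) after simplifying.
So A=k + 1 and B=k + 5, with C=k**2 - 3*k/2 - 7/4.
Need (k + 1)·f(k+1) − (k + 4)·f(k) = k**2 - 3*k/2 - 7/4.
Degrees (1,1,2) ⇒ d ≤ 3.
Coefficient equations give f(k) = -k*(4*k + 3)/4.
So s_k = (B(k−1)f/C)·t_k = (-k*(k + 4)*(4*k + 3)/(4*k**2 - 6*k - 7))·t_k = k*(-4*k - 3)/((k + 1)*(k + 2)*(k + 3)).
Check: Δs_k = (4*k**2 - 6*k - 7)/(k**4 + 10*k**3 + 35*k**2 + 50*k + 24). ✓
Sum = s_(7) − s_(0); s_(7) = -217/720, s_(0) = 0 ⇒ -217/720.

Σ = -217/720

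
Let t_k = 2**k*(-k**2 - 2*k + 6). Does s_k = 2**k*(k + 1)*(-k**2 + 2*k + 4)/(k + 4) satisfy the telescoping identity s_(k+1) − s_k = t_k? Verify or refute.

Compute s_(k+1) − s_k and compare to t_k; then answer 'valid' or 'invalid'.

Invalid: residual 3*2**k*(k**3 + 5*k**2 + 4*k - 20)/(k**2 + 9*k + 20) ≠ 0.

s_(k+1) = 2**(k + 1)*(k + 2)*(2*k - (k + 1)**2 + 6)/(k + 5)
s_(k+1) − s_k = 2**k*(-k**4 - 8*k**3 - 17*k**2 + 26*k + 60)/(k**2 + 9*k + 20)
(s_(k+1) − s_k) − t_k = 3*2**k*(k**3 + 5*k**2 + 4*k - 20)/(k**2 + 9*k + 20)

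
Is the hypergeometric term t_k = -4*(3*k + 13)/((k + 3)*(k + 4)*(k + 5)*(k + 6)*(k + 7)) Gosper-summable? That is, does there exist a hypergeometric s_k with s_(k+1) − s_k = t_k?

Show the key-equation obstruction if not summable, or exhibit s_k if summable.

Step 1: r(k) = (k + 3)*(3*k + 16)/((k + 8)*(3*k + 13)).
Gosper form: A/B · C(k+1)/C(k) with A=k + 3, B=k + 8, C=k + 13/3.
Set up (k + 3)·f(k+1) − (k + 7)·f(k) − (k + 13/3) = 0.
Bound: deg f ≤ 4.
Solve for f: f(k) = k*(k + 4)*(k**2 + 14*k + 63)/270 (degree 4 ≤ 4).
Get s_k = R·t_k = 2*k*(-k**2 - 14*k - 63)/(45*(k**3 + 14*k**2 + 63*k + 90)) with R(k) = B(k−1)f(k)/C(k) = k*(k + 4)*(k + 7)*(k**2 + 14*k + 63)/(90*(3*k + 13)).
Δs = 4*(-3*k - 13)/(k**5 + 25*k**4 + 245*k**3 + 1175*k**2 + 2754*k + 2520), as required.

Yes. s_k = 2*k*(-k**2 - 14*k - 63)/(45*(k**3 + 14*k**2 + 63*k + 90)).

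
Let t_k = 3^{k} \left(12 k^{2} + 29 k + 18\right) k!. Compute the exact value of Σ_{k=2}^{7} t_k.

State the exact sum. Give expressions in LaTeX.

Σ = 9258883002

Step 1: r(k) = 3*(12*k**3 + 65*k**2 + 112*k + 59)/(12*k**2 + 29*k + 18).
Factor: A=3*k + 3; B=1; C=k**2 + 29*k/12 + 3/2.
Key eq: (3*k + 3)·f(k+1) = (1)·f(k) + (k**2 + 29*k/12 + 3/2).
Degrees (1,0,2) ⇒ d ≤ 1.
Solving with deg f ≤ 1: f(k) = (4*k + 3)/12.
Get s_k = R·t_k = 3**k*(4*k + 3)*factorial(k) with R(k) = B(k−1)f(k)/C(k) = (4*k + 3)/(12*k**2 + 29*k + 18).
s_(k+1) − s_k = 3**k*(12*k**2 + 29*k + 18)*factorial(k) = t_k.
Evaluate s at k=8 and k=2: 9258883200 and 198; difference 9258883002.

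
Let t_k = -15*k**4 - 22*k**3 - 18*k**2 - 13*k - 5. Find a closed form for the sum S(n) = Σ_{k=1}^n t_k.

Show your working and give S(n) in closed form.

The ratio is (15*k**4 + 82*k**3 + 174*k**2 + 175*k + 73)/(15*k**4 + 22*k**3 + 18*k**2 + 13*k + 5).
Factor: A=1; B=1; C=k**4 + 22*k**3/15 + 6*k**2/5 + 13*k/15 + 1/3.
Need (1)·f(k+1) − (1)·f(k) = k**4 + 22*k**3/15 + 6*k**2/5 + 13*k/15 + 1/3.
deg f ≤ 5 (via 0,0,4).
Match coefficients ⇒ f(k) = k*(3*k**4 - 2*k**3 + 3*k + 1)/15.
Get s_k = R·t_k = k*(-3*k**4 + 2*k**3 - 3*k - 1) with R(k) = B(k−1)f(k)/C(k) = k*(3*k**4 - 2*k**3 + 3*k + 1)/(15*k**4 + 22*k**3 + 18*k**2 + 13*k + 5).
s_(k+1) − s_k = -15*k**4 - 22*k**3 - 18*k**2 - 13*k - 5 = t_k.
Telescope: S(n) = s_(n+1) − s_(1) = -3*n**5 - 13*n**4 - 22*n**3 - 21*n**2 - 14*n - 5 − (-5) = n*(-3*n**4 - 13*n**3 - 22*n**2 - 21*n - 14).

S(n) = n*(-3*n**4 - 13*n**3 - 22*n**2 - 21*n - 14)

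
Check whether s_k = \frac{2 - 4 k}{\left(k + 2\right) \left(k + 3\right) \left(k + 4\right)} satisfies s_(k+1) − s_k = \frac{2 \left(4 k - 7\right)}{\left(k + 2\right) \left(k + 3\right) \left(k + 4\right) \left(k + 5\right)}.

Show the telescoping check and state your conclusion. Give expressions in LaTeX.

valid (s_(k+1) − s_k reduces to t_k)

s_(k+1) = 2*(-2*k - 1)/((k + 3)*(k + 4)*(k + 5))
s_(k+1) − s_k = 2*(4*k - 7)/(k**4 + 14*k**3 + 71*k**2 + 154*k + 120)
(s_(k+1) − s_k) − t_k = 0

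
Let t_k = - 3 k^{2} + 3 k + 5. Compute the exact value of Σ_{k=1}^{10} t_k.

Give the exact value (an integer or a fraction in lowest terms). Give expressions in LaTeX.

Σ = -940

t_(k+1)/t_k = (3*k**2 + 3*k - 5)/(3*k**2 - 3*k - 5).
So A=1 and B=1, with C=k**2 - k - 5/3.
Need (1)·f(k+1) − (1)·f(k) = k**2 - k - 5/3.
Bound: deg f ≤ 3.
Solving with deg f ≤ 3: f(k) = k*(k**2 - 3*k - 3)/3.
Then R = B(k−1)f/C = k*(k**2 - 3*k - 3)/(3*k**2 - 3*k - 5), so s_k = R(k)·t_k = k*(-k**2 + 3*k + 3).
Verify: -3*k**2 + 3*k + 5 matches t_k.
Evaluate s at k=11 and k=1: -935 and 5; difference -940.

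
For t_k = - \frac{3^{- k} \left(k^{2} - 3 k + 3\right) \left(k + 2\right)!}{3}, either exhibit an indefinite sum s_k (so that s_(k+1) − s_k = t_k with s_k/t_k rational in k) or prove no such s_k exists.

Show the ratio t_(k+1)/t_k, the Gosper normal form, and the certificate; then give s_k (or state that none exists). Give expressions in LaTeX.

s_k = - 3^{- k} \left(k - 4\right) \left(k + 2\right)!

Compute t_(k+1)/t_k: get -(k + 3)*(3*k - (k + 1)**2)/(3*k**2 - 9*k + 9).
A = k/3 + 1, B = 1, C = k**2 - 3*k + 3.
Key eq: (k/3 + 1)·f(k+1) = (1)·f(k) + (k**2 - 3*k + 3).
deg f ≤ 1 (via 1,0,2).
Solving with deg f ≤ 1: f(k) = 3*(k - 4).
R(k) = B(k−1)·f(k)/C(k) = 3*(k - 4)/(k**2 - 3*k + 3); s_k = R·t_k = -(k - 4)*factorial(k + 2)/3**k.
Δs = -(k**2 - 3*k + 3)*factorial(k + 2)/(3*3**k), as required.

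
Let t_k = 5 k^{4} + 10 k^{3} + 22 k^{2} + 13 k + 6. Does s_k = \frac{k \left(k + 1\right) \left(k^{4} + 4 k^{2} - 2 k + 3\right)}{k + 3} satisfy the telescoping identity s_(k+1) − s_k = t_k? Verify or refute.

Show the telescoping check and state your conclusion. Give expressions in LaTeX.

Invalid: residual \frac{2 \left(- 4 k^{5} - 25 k^{4} - 48 k^{3} - 81 k^{2} - 42 k - 18\right)}{k^{2} + 7 k + 12} ≠ 0.

s_(k+1) = (k + 1)*(k + 2)*(-2*k + (k + 1)**4 + 4*(k + 1)**2 + 1)/(k + 4)
s_(k+1) − s_k = (5*k**6 + 37*k**5 + 102*k**4 + 191*k**3 + 199*k**2 + 114*k + 36)/(k**2 + 7*k + 12)
(s_(k+1) − s_k) − t_k = 2*(-4*k**5 - 25*k**4 - 48*k**3 - 81*k**2 - 42*k - 18)/(k**2 + 7*k + 12)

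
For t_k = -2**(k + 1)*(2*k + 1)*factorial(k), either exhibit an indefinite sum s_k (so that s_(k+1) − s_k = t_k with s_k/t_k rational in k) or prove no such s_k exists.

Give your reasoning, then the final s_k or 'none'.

r(k) = 2*(k + 1)*(2*k + 3)/(2*k + 1) after simplifying.
Factor: A=2*k + 2; B=1; C=k + 1/2.
Solve (2*k + 2)·f(k+1) − (1)·f(k) = k + 1/2.
From deg A=1, deg B=0, deg C=1: d=0.
Match coefficients ⇒ f(k) = 1/2.
R(k) = B(k−1)·f(k)/C(k) = 1/(2*k + 1); s_k = R·t_k = -2**(k + 1)*factorial(k).
Δs = -2**(k + 1)*(2*k + 1)*factorial(k), as required.

s_k = -2**(k + 1)*factorial(k)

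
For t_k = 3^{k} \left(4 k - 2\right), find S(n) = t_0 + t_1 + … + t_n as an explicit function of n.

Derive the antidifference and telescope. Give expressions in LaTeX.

S(n) = 6 \cdot 3^{n} n - 6 \cdot 3^{n} + 4

r(k) = 3*(2*k + 1)/(2*k - 1) after simplifying.
Normal form (A,B,C) = (3, 1, k - 1/2).
Solve (3)·f(k+1) − (1)·f(k) = k - 1/2.
deg f ≤ 1 (via 0,0,1).
Solve for f: f(k) = (k - 2)/2 (degree 1 ≤ 1).
So s_k = (B(k−1)f/C)·t_k = ((k - 2)/(2*k - 1))·t_k = 2*3**k*(k - 2).
Check: Δs_k = 3**k*(4*k - 2). ✓
s_(n+1) = 6*3**n*(n - 1) and s_(0) = -4, so S(n) = 6*3**n*n - 6*3**n + 4.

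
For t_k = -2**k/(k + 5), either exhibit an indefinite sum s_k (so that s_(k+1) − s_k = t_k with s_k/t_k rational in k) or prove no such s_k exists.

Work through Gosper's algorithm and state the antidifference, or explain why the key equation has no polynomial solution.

Compute t_(k+1)/t_k: get 2*(k + 5)/(k + 6).
A = 2*k + 10, B = k + 6, C = 1.
f must satisfy (2*k + 10)·f(k+1) − (k + 5)·f(k) = 1.
deg f ≤ -1 (via 1,1,0).
Negative degree bound (-1): no f exists, t_k not Gosper-summable.

no hypergeometric antidifference exists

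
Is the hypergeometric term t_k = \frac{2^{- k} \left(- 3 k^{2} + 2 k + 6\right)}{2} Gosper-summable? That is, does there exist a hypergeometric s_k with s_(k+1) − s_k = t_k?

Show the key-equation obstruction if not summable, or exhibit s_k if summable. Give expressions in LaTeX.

Yes. s_k = 2^{- k} \left(3 k^{2} + 4 k + 1\right).

t_(k+1)/t_k = (3*k**2 + 4*k - 5)/(2*(3*k**2 - 2*k - 6)).
Gosper form: A/B · C(k+1)/C(k) with A=1/2, B=1, C=k**2 - 2*k/3 - 2.
Need (1/2)·f(k+1) − (1)·f(k) = k**2 - 2*k/3 - 2.
deg f ≤ 2 (via 0,0,2).
Coefficient equations give f(k) = -2*(k + 1)*(3*k + 1)/3.
So s_k = (B(k−1)f/C)·t_k = (-2*(k + 1)*(3*k + 1)/(3*k**2 - 2*k - 6))·t_k = (3*k**2 + 4*k + 1)/2**k.
Verify: (-3*k**2 + 2*k + 6)/(2*2**k) matches t_k.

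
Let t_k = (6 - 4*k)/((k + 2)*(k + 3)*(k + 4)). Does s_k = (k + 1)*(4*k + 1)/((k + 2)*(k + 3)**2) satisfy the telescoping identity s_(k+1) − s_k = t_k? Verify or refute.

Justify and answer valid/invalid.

s_(k+1) = (k + 2)*(4*k + 5)/((k + 3)*(k + 4)**2)
s_(k+1) − s_k = 2*(-2*k**3 - 3*k**2 + 20*k + 22)/(k**5 + 16*k**4 + 101*k**3 + 314*k**2 + 480*k + 288)
(s_(k+1) − s_k) − t_k = 2*(8*k**2 + 23*k - 14)/(k**5 + 16*k**4 + 101*k**3 + 314*k**2 + 480*k + 288)

Invalid: residual 2*(8*k**2 + 23*k - 14)/(k**5 + 16*k**4 + 101*k**3 + 314*k**2 + 480*k + 288) ≠ 0.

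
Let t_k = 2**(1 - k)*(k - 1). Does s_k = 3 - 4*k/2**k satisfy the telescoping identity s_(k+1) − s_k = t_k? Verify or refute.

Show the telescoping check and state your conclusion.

valid; difference matches t_k

s_(k+1) = 3 - 2*(k + 1)/2**k
s_(k+1) − s_k = 2**(1 - k)*(k - 1)
(s_(k+1) − s_k) − t_k = 0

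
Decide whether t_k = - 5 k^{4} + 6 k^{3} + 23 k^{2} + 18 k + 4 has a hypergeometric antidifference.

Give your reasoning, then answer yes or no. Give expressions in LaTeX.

Yes. s_k = k \left(- k^{4} + 4 k^{3} + 3 k^{2} - k - 1\right).

Compute t_(k+1)/t_k: get (5*k**4 + 14*k**3 - 11*k**2 - 62*k - 46)/(5*k**4 - 6*k**3 - 23*k**2 - 18*k - 4).
Take A(k)=1, B(k)=1, C(k)=k**4 - 6*k**3/5 - 23*k**2/5 - 18*k/5 - 4/5.
Need (1)·f(k+1) − (1)·f(k) = k**4 - 6*k**3/5 - 23*k**2/5 - 18*k/5 - 4/5.
Bound: deg f ≤ 5.
Solve for f: f(k) = k*(k**4 - 4*k**3 - 3*k**2 + k + 1)/5 (degree 5 ≤ 5).
Certificate R = B(k−1)f/C = k*(k**4 - 4*k**3 - 3*k**2 + k + 1)/(5*k**4 - 6*k**3 - 23*k**2 - 18*k - 4) gives s_k = k*(-k**4 + 4*k**3 + 3*k**2 - k - 1).
Δs = -5*k**4 + 6*k**3 + 23*k**2 + 18*k + 4, as required.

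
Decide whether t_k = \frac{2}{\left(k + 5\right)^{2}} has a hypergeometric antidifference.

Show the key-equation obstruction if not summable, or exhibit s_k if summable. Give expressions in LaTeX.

No — the linear system for f has no solution.

Step 1: r(k) = (k + 5)**2/(k + 6)**2.
Gosper form: A/B · C(k+1)/C(k) with A=k**2 + 10*k + 25, B=k**2 + 12*k + 36, C=1.
f must satisfy (k**2 + 10*k + 25)·f(k+1) − (k**2 + 10*k + 25)·f(k) = 1.
d = 0 from the (2,2,0) case.
Put f(k) = c0: A·f(k+1) − B(k−1)·f(k) − C = -1; need -1 = 0 — inconsistent ⇒ no f, not summable.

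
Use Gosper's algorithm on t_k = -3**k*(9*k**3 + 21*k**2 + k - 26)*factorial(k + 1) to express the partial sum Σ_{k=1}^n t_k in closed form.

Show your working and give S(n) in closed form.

S(n) = -9*3**n*n**4*factorial(n) - 33*3**n*n**3*factorial(n) - 21*3**n*n**2*factorial(n) + 33*3**n*n*factorial(n) + 30*3**n*factorial(n) - 30

The ratio is 3*(9*k**4 + 66*k**3 + 166*k**2 + 145*k + 10)/(9*k**3 + 21*k**2 + k - 26).
Gosper form: A/B · C(k+1)/C(k) with A=3*k + 6, B=1, C=k**3 + 7*k**2/3 + k/9 - 26/9.
Need (3*k + 6)·f(k+1) − (1)·f(k) = k**3 + 7*k**2/3 + k/9 - 26/9.
d = 2 from the (1,0,3) case.
Solve for f: f(k) = (k - 2)*(3*k + 2)/9 (degree 2 ≤ 2).
So s_k = (B(k−1)f/C)·t_k = ((k - 2)*(3*k + 2)/(9*k**3 + 21*k**2 + k - 26))·t_k = -3**k*(k - 2)*(3*k + 2)*factorial(k + 1).
Δs = -3**k*(9*k**3 + 21*k**2 + k - 26)*factorial(k + 1), as required.
s_(n+1) = -3**(n + 1)*(n - 1)*(3*n + 5)*factorial(n + 2) and s_(1) = 30, so S(n) = -9*3**n*n**4*factorial(n) - 33*3**n*n**3*factorial(n) - 21*3**n*n**2*factorial(n) + 33*3**n*n*factorial(n) + 30*3**n*factorial(n) - 30.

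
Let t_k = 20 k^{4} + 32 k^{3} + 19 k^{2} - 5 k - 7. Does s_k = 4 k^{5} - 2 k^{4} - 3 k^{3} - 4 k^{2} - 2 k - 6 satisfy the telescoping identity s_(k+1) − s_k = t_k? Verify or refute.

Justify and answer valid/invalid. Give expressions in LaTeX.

s_(k+1) = 4*k**5 + 18*k**4 + 29*k**3 + 15*k**2 - 7*k - 13
s_(k+1) − s_k = 20*k**4 + 32*k**3 + 19*k**2 - 5*k - 7
(s_(k+1) − s_k) − t_k = 0

Valid: the claim telescopes to t_k.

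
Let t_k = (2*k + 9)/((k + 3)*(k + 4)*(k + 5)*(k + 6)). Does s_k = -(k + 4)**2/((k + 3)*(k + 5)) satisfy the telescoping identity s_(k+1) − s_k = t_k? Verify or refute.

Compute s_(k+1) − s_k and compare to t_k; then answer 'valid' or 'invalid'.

Valid: the claim telescopes to t_k.

s_(k+1) = -(k + 5)**2/((k + 4)*(k + 6))
s_(k+1) − s_k = (2*k + 9)/(k**4 + 18*k**3 + 119*k**2 + 342*k + 360)
(s_(k+1) − s_k) − t_k = 0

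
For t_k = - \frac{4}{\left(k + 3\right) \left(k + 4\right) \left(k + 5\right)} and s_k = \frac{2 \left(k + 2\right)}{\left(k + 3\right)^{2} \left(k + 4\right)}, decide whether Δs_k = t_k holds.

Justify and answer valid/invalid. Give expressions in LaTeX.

s_(k+1) = 2*(k + 3)/((k + 4)**2*(k + 5))
s_(k+1) − s_k = 2*(-(k + 2)*(k + 4)*(k + 5) + (k + 3)**3)/((k + 3)**2*(k + 4)**2*(k + 5))
(s_(k+1) − s_k) − t_k = 2*(3*k + 11)/(k**5 + 19*k**4 + 143*k**3 + 533*k**2 + 984*k + 720)

Invalid: residual \frac{2 \left(3 k + 11\right)}{k^{5} + 19 k^{4} + 143 k^{3} + 533 k^{2} + 984 k + 720} ≠ 0.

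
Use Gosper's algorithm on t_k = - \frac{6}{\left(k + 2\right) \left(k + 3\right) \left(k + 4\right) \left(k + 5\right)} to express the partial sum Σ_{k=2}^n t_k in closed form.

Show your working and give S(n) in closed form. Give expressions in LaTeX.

S(n) = \frac{- n^{3} - 12 n^{2} - 47 n + 60}{60 \left(n^{3} + 12 n^{2} + 47 n + 60\right)}

The ratio is (k + 2)/(k + 6).
Factor: A=k + 2; B=k + 6; C=1.
Solve (k + 2)·f(k+1) − (k + 5)·f(k) = 1.
deg f ≤ 3 (via 1,1,0).
Match coefficients ⇒ f(k) = k*(k**2 + 9*k + 26)/72.
Get s_k = R·t_k = k*(-k**2 - 9*k - 26)/(12*(k + 2)*(k + 3)*(k + 4)) with R(k) = B(k−1)f(k)/C(k) = k*(k + 5)*(k**2 + 9*k + 26)/72.
Verify: -6/(k**4 + 14*k**3 + 71*k**2 + 154*k + 120) matches t_k.
Evaluate: s_(n+1) = (-n**3 - 12*n**2 - 47*n - 36)/(12*(n**3 + 12*n**2 + 47*n + 60)); subtract s_(2) = -1/15 ⇒ S(n) = (-n**3 - 12*n**2 - 47*n + 60)/(60*(n**3 + 12*n**2 + 47*n + 60)).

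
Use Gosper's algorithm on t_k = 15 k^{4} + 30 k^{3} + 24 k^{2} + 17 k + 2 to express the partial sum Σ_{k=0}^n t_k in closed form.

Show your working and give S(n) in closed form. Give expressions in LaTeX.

Ratio r(k) = (15*k**4 + 90*k**3 + 204*k**2 + 215*k + 88)/(15*k**4 + 30*k**3 + 24*k**2 + 17*k + 2).
Take A(k)=1, B(k)=1, C(k)=k**4 + 2*k**3 + 8*k**2/5 + 17*k/15 + 2/15.
Key eq: (1)·f(k+1) = (1)·f(k) + (k**4 + 2*k**3 + 8*k**2/5 + 17*k/15 + 2/15).
deg f ≤ 5 (via 0,0,4).
Coefficient equations give f(k) = k*(3*k**4 - 2*k**2 + 4*k - 3)/15.
Then R = B(k−1)f/C = k*(3*k**4 - 2*k**2 + 4*k - 3)/(15*k**4 + 30*k**3 + 24*k**2 + 17*k + 2), so s_k = R(k)·t_k = k*(3*k**4 - 2*k**2 + 4*k - 3).
Δs = 15*k**4 + 30*k**3 + 24*k**2 + 17*k + 2, as required.
Σ_(k=0)^n t_k = s_(n+1) − s_(0) = (3*n**5 + 15*n**4 + 28*n**3 + 28*n**2 + 14*n + 2) − (0), i.e. 3*n**5 + 15*n**4 + 28*n**3 + 28*n**2 + 14*n + 2.

S(n) = 3 n^{5} + 15 n^{4} + 28 n^{3} + 28 n^{2} + 14 n + 2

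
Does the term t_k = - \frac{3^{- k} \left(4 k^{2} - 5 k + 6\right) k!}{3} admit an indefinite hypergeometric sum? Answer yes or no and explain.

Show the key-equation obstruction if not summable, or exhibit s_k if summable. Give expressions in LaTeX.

Ratio r(k) = (k + 1)*(-5*k + 4*(k + 1)**2 + 1)/(3*(4*k**2 - 5*k + 6)).
Gosper form: A/B · C(k+1)/C(k) with A=k/3 + 1/3, B=1, C=k**2 - 5*k/4 + 3/2.
Set up (k/3 + 1/3)·f(k+1) − (1)·f(k) − (k**2 - 5*k/4 + 3/2) = 0.
Bound: deg f ≤ 1.
Solving with deg f ≤ 1: f(k) = 3*(4*k - 1)/4.
R(k) = B(k−1)·f(k)/C(k) = 3*(4*k - 1)/(4*k**2 - 5*k + 6); s_k = R·t_k = -(4*k - 1)*factorial(k)/3**k.
Check: Δs_k = -(4*k**2 - 5*k + 6)*factorial(k)/(3*3**k). ✓

Yes. s_k = - 3^{- k} \left(4 k - 1\right) k!.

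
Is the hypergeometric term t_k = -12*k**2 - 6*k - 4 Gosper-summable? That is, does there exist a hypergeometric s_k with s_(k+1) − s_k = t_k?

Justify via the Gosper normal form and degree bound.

Compute t_(k+1)/t_k: get (6*k**2 + 15*k + 11)/(6*k**2 + 3*k + 2).
Factor: A=1; B=1; C=k**2 + k/2 + 1/3.
Need (1)·f(k+1) − (1)·f(k) = k**2 + k/2 + 1/3.
Degrees (0,0,2) ⇒ d ≤ 3.
Coefficient equations give f(k) = k*(4*k**2 - 3*k + 3)/12.
Certificate R = B(k−1)f/C = k*(4*k**2 - 3*k + 3)/(2*(6*k**2 + 3*k + 2)) gives s_k = k*(-4*k**2 + 3*k - 3).
Δs = -12*k**2 - 6*k - 4, as required.

Yes. s_k = k*(-4*k**2 + 3*k - 3).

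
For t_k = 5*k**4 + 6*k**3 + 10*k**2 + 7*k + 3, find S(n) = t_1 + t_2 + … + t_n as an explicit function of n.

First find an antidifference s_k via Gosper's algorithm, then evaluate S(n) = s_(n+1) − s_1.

S(n) = n*(n**4 + 4*n**3 + 8*n**2 + 10*n + 8)

The ratio is (5*k**4 + 26*k**3 + 58*k**2 + 65*k + 31)/(5*k**4 + 6*k**3 + 10*k**2 + 7*k + 3).
Gosper form: A/B · C(k+1)/C(k) with A=1, B=1, C=k**4 + 6*k**3/5 + 2*k**2 + 7*k/5 + 3/5.
f must satisfy (1)·f(k+1) − (1)·f(k) = k**4 + 6*k**3/5 + 2*k**2 + 7*k/5 + 3/5.
Degrees (0,0,4) ⇒ d ≤ 5.
Solving with deg f ≤ 5: f(k) = k*(k**4 - k**3 + 2*k**2 + 1)/5.
R(k) = B(k−1)·f(k)/C(k) = k*(k**4 - k**3 + 2*k**2 + 1)/(5*k**4 + 6*k**3 + 10*k**2 + 7*k + 3); s_k = R·t_k = k**5 - k**4 + 2*k**3 + k.
Check: Δs_k = 5*k**4 + 6*k**3 + 10*k**2 + 7*k + 3. ✓
Σ_(k=1)^n t_k = s_(n+1) − s_(1) = (n**5 + 4*n**4 + 8*n**3 + 10*n**2 + 8*n + 3) − (3), i.e. n*(n**4 + 4*n**3 + 8*n**2 + 10*n + 8).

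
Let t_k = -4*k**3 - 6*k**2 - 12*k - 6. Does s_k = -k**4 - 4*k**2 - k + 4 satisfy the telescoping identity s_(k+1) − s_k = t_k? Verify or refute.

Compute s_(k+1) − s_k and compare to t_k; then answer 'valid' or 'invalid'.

Valid — Δs_k = t_k.

s_(k+1) = -k - (k + 1)**4 - 4*(k + 1)**2 + 3
s_(k+1) − s_k = -4*k**3 - 6*k**2 - 12*k - 6
(s_(k+1) − s_k) − t_k = 0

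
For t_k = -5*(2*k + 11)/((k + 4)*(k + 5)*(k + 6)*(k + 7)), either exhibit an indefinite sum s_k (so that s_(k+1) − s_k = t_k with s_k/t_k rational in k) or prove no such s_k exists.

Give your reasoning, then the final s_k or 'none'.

s_k = 5*k*(-k - 10)/(24*(k**2 + 10*k + 24))

r(k) = (k + 4)*(2*k + 13)/((k + 8)*(2*k + 11)) after simplifying.
Take A(k)=k + 4, B(k)=k + 8, C(k)=k + 11/2.
f must satisfy (k + 4)·f(k+1) − (k + 7)·f(k) = k + 11/2.
Bound: deg f ≤ 3.
Match coefficients ⇒ f(k) = k*(k + 5)*(k + 10)/48.
Certificate R = B(k−1)f/C = k*(k + 5)*(k + 7)*(k + 10)/(24*(2*k + 11)) gives s_k = 5*k*(-k - 10)/(24*(k**2 + 10*k + 24)).
Δs = 5*(-2*k - 11)/(k**4 + 22*k**3 + 179*k**2 + 638*k + 840), as required.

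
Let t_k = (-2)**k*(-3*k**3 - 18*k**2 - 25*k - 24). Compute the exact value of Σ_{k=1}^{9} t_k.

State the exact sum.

Σ = 1447956

Compute t_(k+1)/t_k: get 2*(-3*k**3 - 27*k**2 - 70*k - 70)/(3*k**3 + 18*k**2 + 25*k + 24).
So A=-2 and B=1, with C=k**3 + 6*k**2 + 25*k/3 + 8.
Key eq: (-2)·f(k+1) = (1)·f(k) + (k**3 + 6*k**2 + 25*k/3 + 8).
d = 3 from the (0,0,3) case.
Coefficient equations give f(k) = -(k + 4)*(k**2 + 1)/3.
Get s_k = R·t_k = (-2)**k*(k**3 + 4*k**2 + k + 4) with R(k) = B(k−1)f(k)/C(k) = -(k + 4)*(k**2 + 1)/(3*k**3 + 18*k**2 + 25*k + 24).
Δs = (-2)**k*(-3*k**3 - 18*k**2 - 25*k - 24), as required.
Evaluate s at k=10 and k=1: 1447936 and -20; difference 1447956.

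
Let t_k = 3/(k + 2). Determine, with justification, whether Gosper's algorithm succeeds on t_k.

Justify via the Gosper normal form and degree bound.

Ratio r(k) = (k + 2)/(k + 3).
Gosper form: A/B · C(k+1)/C(k) with A=k + 2, B=k + 3, C=1.
Key eq: (k + 2)·f(k+1) = (k + 2)·f(k) + (1).
Degrees (1,1,0) ⇒ d ≤ 0.
f = c0 ⇒ A·f(k+1) − B(k−1)·f(k) − C = -1. The system {-1 = 0} is inconsistent; no antidifference.

No — the linear system for f has no solution.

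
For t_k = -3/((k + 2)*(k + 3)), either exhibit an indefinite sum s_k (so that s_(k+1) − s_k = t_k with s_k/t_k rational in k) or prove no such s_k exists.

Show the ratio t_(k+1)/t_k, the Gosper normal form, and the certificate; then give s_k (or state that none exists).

r(k) = (k + 2)/(k + 4) after simplifying.
So A=k + 2 and B=k + 4, with C=1.
f must satisfy (k + 2)·f(k+1) − (k + 3)·f(k) = 1.
d = 1 from the (1,1,0) case.
Coefficient equations give f(k) = k/2.
Certificate R = B(k−1)f/C = k*(k + 3)/2 gives s_k = -3*k/(2*k + 4).
Δs = -3/(k**2 + 5*k + 6), as required.

s_k = -3*k/(2*k + 4)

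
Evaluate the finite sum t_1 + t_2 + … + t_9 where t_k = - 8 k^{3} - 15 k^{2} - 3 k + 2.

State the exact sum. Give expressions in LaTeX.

Σ = -20592

Step 1: r(k) = (8*k**3 + 39*k**2 + 57*k + 24)/(8*k**3 + 15*k**2 + 3*k - 2).
So A=1 and B=1, with C=k**3 + 15*k**2/8 + 3*k/8 - 1/4.
Set up (1)·f(k+1) − (1)·f(k) − (k**3 + 15*k**2/8 + 3*k/8 - 1/4) = 0.
Bound: deg f ≤ 4.
Match coefficients ⇒ f(k) = k*(2*k**3 + k**2 - 4*k - 1)/8.
Get s_k = R·t_k = k*(-2*k**3 - k**2 + 4*k + 1) with R(k) = B(k−1)f(k)/C(k) = k*(2*k**3 + k**2 - 4*k - 1)/(8*k**3 + 15*k**2 + 3*k - 2).
Check: Δs_k = -8*k**3 - 15*k**2 - 3*k + 2. ✓
Sum = s_(10) − s_(1); s_(10) = -20590, s_(1) = 2 ⇒ -20592.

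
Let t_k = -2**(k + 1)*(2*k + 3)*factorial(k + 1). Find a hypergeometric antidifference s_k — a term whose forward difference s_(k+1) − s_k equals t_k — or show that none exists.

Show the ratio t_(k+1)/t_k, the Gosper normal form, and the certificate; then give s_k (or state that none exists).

s_k = -2**(k + 1)*factorial(k + 1)

r(k) = 2*(k + 2)*(2*k + 5)/(2*k + 3) after simplifying.
So A=2*k + 4 and B=1, with C=k + 3/2.
f must satisfy (2*k + 4)·f(k+1) − (1)·f(k) = k + 3/2.
deg f ≤ 0 (via 1,0,1).
Solving with deg f ≤ 0: f(k) = 1/2.
Get s_k = R·t_k = -2**(k + 1)*factorial(k + 1) with R(k) = B(k−1)f(k)/C(k) = 1/(2*k + 3).
s_(k+1) − s_k = -2**(k + 1)*(2*k + 3)*factorial(k + 1) = t_k.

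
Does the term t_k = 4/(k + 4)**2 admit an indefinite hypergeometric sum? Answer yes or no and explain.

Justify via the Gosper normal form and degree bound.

Step 1: r(k) = (k + 4)**2/(k + 5)**2.
So A=k**2 + 8*k + 16 and B=k**2 + 10*k + 25, with C=1.
Need (k**2 + 8*k + 16)·f(k+1) − (k**2 + 8*k + 16)·f(k) = 1.
Bound: deg f ≤ 0.
Write f(k) = c0. Then LHS − RHS = -1, requiring -1 = 0: contradictory. No certificate.

No. Not Gosper-summable.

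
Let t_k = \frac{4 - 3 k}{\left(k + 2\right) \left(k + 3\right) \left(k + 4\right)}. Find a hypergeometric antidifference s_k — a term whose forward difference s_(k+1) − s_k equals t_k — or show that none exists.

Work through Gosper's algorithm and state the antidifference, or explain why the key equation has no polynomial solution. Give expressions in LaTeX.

t_(k+1)/t_k = (k + 2)*(3*k - 1)/((k + 5)*(3*k - 4)).
A = k + 2, B = k + 5, C = k - 4/3.
Need (k + 2)·f(k+1) − (k + 4)·f(k) = k - 4/3.
d = 2 from the (1,1,1) case.
Solving with deg f ≤ 2: f(k) = k*(k - 13)/18.
Then R = B(k−1)f/C = k*(k - 13)*(k + 4)/(6*(3*k - 4)), so s_k = R(k)·t_k = k*(13 - k)/(6*(k + 2)*(k + 3)).
Check: Δs_k = (4 - 3*k)/(k**3 + 9*k**2 + 26*k + 24). ✓

s_k = \frac{k \left(13 - k\right)}{6 \left(k + 2\right) \left(k + 3\right)}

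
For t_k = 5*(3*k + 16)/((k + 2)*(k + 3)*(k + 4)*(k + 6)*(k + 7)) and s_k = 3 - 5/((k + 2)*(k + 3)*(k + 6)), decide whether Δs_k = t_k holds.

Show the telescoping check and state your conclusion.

s_(k+1) = 3 - 5/((k + 3)*(k + 4)*(k + 7))
s_(k+1) − s_k = 5*(3*k + 16)/(k**5 + 22*k**4 + 185*k**3 + 740*k**2 + 1404*k + 1008)
(s_(k+1) − s_k) − t_k = 0

Valid — Δs_k = t_k.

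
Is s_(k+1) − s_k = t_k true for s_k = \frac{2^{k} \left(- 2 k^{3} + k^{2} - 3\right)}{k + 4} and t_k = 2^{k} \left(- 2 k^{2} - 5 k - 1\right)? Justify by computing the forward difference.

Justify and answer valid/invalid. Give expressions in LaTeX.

s_(k+1) = 2**(k + 1)*(-2*(k + 1)**3 + (k + 1)**2 - 3)/(k + 5)
s_(k+1) − s_k = 2**k*(-2*k**4 - 17*k**3 - 53*k**2 - 37*k - 17)/(k**2 + 9*k + 20)
(s_(k+1) − s_k) − t_k = 2**k*(6*k**3 + 33*k**2 + 72*k + 3)/(k**2 + 9*k + 20)

Invalid: residual \frac{2^{k} \left(6 k^{3} + 33 k^{2} + 72 k + 3\right)}{k^{2} + 9 k + 20} ≠ 0.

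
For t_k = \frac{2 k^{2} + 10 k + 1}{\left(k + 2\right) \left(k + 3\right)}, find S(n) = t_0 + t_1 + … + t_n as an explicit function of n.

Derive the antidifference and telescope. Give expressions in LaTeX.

t_(k+1)/t_k = (k + 2)*(10*k + 2*(k + 1)**2 + 11)/((k + 4)*(2*k**2 + 10*k + 1)).
So A=k + 2 and B=k + 4, with C=k**2 + 5*k + 1/2.
Solve (k + 2)·f(k+1) − (k + 3)·f(k) = k**2 + 5*k + 1/2.
Degrees (1,1,2) ⇒ d ≤ 2.
A polynomial solution: f(k) = k*(4*k - 3)/4.
Certificate R = B(k−1)f/C = k*(k + 3)*(4*k - 3)/(2*(2*k**2 + 10*k + 1)) gives s_k = k*(4*k - 3)/(2*(k + 2)).
Check: Δs_k = (2*k**2 + 10*k + 1)/(k**2 + 5*k + 6). ✓
Evaluate: s_(n+1) = (4*n**2 + 5*n + 1)/(2*(n + 3)); subtract s_(0) = 0 ⇒ S(n) = (4*n**2 + 5*n + 1)/(2*(n + 3)).

S(n) = \frac{4 n^{2} + 5 n + 1}{2 \left(n + 3\right)}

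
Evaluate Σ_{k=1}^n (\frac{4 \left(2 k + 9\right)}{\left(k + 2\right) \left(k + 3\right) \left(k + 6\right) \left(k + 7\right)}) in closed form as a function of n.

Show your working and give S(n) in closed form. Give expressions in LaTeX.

S(n) = \frac{4 n \left(n + 10\right)}{21 \left(n^{2} + 10 n + 21\right)}

The ratio is (k + 2)*(k + 6)*(2*k + 11)/((k + 4)*(k + 8)*(2*k + 9)).
Gosper form: A/B · C(k+1)/C(k) with A=k + 2, B=k + 8, C=k**3 + 27*k**2/2 + 121*k/2 + 90.
Solve (k + 2)·f(k+1) − (k + 7)·f(k) = k**3 + 27*k**2/2 + 121*k/2 + 90.
Degrees (1,1,3) ⇒ d ≤ 5.
Match coefficients ⇒ f(k) = k*(k + 3)*(k + 4)*(k + 5)*(k + 8)/24.
Certificate R = B(k−1)f/C = k*(k + 3)*(k + 7)*(k + 8)/(12*(2*k + 9)) gives s_k = k*(k + 8)/(3*(k**2 + 8*k + 12)).
Δs = 4*(2*k + 9)/(k**4 + 18*k**3 + 113*k**2 + 288*k + 252), as required.
s_(n+1) = (n**2 + 10*n + 9)/(3*(n**2 + 10*n + 21)) and s_(1) = 1/7, so S(n) = 4*n*(n + 10)/(21*(n**2 + 10*n + 21)).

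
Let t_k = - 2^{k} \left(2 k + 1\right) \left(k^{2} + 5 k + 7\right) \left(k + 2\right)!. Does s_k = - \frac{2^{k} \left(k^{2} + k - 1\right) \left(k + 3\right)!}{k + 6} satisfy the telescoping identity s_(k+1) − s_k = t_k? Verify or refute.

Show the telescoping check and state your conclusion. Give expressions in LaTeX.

s_(k+1) = -2**(k + 1)*(k**2 + 3*k + 1)*factorial(k + 4)/(k + 7)
s_(k+1) − s_k = -2**k*(2*k**4 + 25*k**3 + 102*k**2 + 158*k + 55)*factorial(k + 3)/((k + 6)*(k + 7))
(s_(k+1) − s_k) − t_k = 3*2**k*(2*k**4 + 23*k**3 + 84*k**2 + 120*k + 43)*factorial(k + 2)/((k + 6)*(k + 7))

Invalid: residual \frac{3 \cdot 2^{k} \left(2 k^{4} + 23 k^{3} + 84 k^{2} + 120 k + 43\right) \left(k + 2\right)!}{\left(k + 6\right) \left(k + 7\right)} ≠ 0.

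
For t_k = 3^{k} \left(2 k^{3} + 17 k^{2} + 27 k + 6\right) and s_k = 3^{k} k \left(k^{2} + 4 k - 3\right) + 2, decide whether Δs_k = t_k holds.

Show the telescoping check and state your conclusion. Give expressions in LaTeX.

valid; difference matches t_k

s_(k+1) = 3**(k + 1)*(k + 1)*(4*k + (k + 1)**2 + 1) + 2
s_(k+1) − s_k = 3**k*(2*k**3 + 17*k**2 + 27*k + 6)
(s_(k+1) − s_k) − t_k = 0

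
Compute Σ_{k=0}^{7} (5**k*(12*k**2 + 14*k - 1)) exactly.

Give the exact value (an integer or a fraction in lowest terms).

t_(k+1)/t_k = 5*(12*k**2 + 38*k + 25)/(12*k**2 + 14*k - 1).
So A=5 and B=1, with C=k**2 + 7*k/6 - 1/12.
Need (5)·f(k+1) − (1)·f(k) = k**2 + 7*k/6 - 1/12.
Degrees (0,0,2) ⇒ d ≤ 2.
A polynomial solution: f(k) = (k - 1)*(3*k - 1)/12.
So s_k = (B(k−1)f/C)·t_k = ((k - 1)*(3*k - 1)/(12*k**2 + 14*k - 1))·t_k = 5**k*(3*k**2 - 4*k + 1).
Check: Δs_k = 5**k*(12*k**2 + 14*k - 1). ✓
Σ_(k=0)^(7) t_k = s_(8) − s_(0) = 62890625 − (1) = 62890624.

Σ = 62890624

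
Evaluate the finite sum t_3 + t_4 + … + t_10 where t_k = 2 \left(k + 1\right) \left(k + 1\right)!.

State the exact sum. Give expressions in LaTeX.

Σ = 958003152

The ratio is (k + 2)**2/(k + 1).
Take A(k)=k + 2, B(k)=1, C(k)=k + 1.
Key eq: (k + 2)·f(k+1) = (1)·f(k) + (k + 1).
d = 0 from the (1,0,1) case.
Solve for f: f(k) = 1 (degree 0 ≤ 0).
R(k) = B(k−1)·f(k)/C(k) = 1/(k + 1); s_k = R·t_k = 2*factorial(k + 1).
Verify: 2*(k + 1)*factorial(k + 1) matches t_k.
Telescoping: Σ = s_(11) − s_(3) = 958003200 − (48) = 958003152.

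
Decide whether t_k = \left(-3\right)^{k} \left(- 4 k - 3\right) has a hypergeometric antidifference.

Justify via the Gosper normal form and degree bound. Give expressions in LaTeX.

Yes. s_k = \left(-3\right)^{k} k.

Ratio r(k) = 3*(-4*k - 7)/(4*k + 3).
So A=-3 and B=1, with C=k + 3/4.
Need (-3)·f(k+1) − (1)·f(k) = k + 3/4.
Degrees (0,0,1) ⇒ d ≤ 1.
Match coefficients ⇒ f(k) = -k/4.
Certificate R = B(k−1)f/C = -k/(4*k + 3) gives s_k = (-3)**k*k.
Δs = (-3)**k*(-4*k - 3), as required.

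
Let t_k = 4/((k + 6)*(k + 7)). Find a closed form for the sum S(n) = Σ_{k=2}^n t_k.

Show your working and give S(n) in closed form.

Compute t_(k+1)/t_k: get (k + 6)/(k + 8).
Factor: A=k + 6; B=k + 8; C=1.
f must satisfy (k + 6)·f(k+1) − (k + 7)·f(k) = 1.
d = 1 from the (1,1,0) case.
Solve for f: f(k) = k/6 (degree 1 ≤ 1).
Certificate R = B(k−1)f/C = k*(k + 7)/6 gives s_k = 2*k/(3*(k + 6)).
Verify: 4/(k**2 + 13*k + 42) matches t_k.
s_(n+1) = 2*(n + 1)/(3*(n + 7)) and s_(2) = 1/6, so S(n) = (n - 1)/(2*(n + 7)).

S(n) = (n - 1)/(2*(n + 7))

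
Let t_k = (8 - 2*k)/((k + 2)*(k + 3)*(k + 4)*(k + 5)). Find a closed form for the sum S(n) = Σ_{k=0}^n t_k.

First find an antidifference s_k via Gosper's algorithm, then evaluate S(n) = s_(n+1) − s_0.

t_(k+1)/t_k = (k - 3)*(k + 2)/((k - 4)*(k + 6)).
So A=k + 2 and B=k + 6, with C=k - 4.
Solve (k + 2)·f(k+1) − (k + 5)·f(k) = k - 4.
deg f ≤ 3 (via 1,1,1).
Solve for f: f(k) = -k*(k**2 + 9*k + 38)/24 (degree 3 ≤ 3).
Certificate R = B(k−1)f/C = -k*(k + 5)*(k**2 + 9*k + 38)/(24*(k - 4)) gives s_k = k*(k**2 + 9*k + 38)/(12*(k + 2)*(k + 3)*(k + 4)).
s_(k+1) − s_k = 2*(4 - k)/(k**4 + 14*k**3 + 71*k**2 + 154*k + 120) = t_k.
Σ_(k=0)^n t_k = s_(n+1) − s_(0) = ((n**3 + 12*n**2 + 59*n + 48)/(12*(n**3 + 12*n**2 + 47*n + 60))) − (0), i.e. (n**3 + 12*n**2 + 59*n + 48)/(12*(n**3 + 12*n**2 + 47*n + 60)).

S(n) = (n**3 + 12*n**2 + 59*n + 48)/(12*(n**3 + 12*n**2 + 47*n + 60))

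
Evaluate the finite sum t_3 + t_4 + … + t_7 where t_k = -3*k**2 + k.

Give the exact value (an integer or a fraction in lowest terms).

Σ = -380

Ratio r(k) = (-k + 3*(k + 1)**2 - 1)/(k*(3*k - 1)).
Gosper form: A/B · C(k+1)/C(k) with A=1, B=1, C=k**2 - k/3.
Set up (1)·f(k+1) − (1)·f(k) − (k**2 - k/3) = 0.
From deg A=0, deg B=0, deg C=2: d=3.
Coefficient equations give f(k) = k*(k - 1)**2/3.
Then R = B(k−1)f/C = (k - 1)**2/(3*k - 1), so s_k = R(k)·t_k = k*(-k**2 + 2*k - 1).
Check: Δs_k = k*(1 - 3*k). ✓
Evaluate s at k=8 and k=3: -392 and -12; difference -380.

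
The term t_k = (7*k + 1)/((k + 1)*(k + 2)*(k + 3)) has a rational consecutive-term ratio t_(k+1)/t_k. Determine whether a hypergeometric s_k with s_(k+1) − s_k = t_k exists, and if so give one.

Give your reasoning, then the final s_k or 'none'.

Ratio r(k) = (k + 1)*(7*k + 8)/((k + 4)*(7*k + 1)).
Take A(k)=k + 1, B(k)=k + 4, C(k)=k + 1/7.
f must satisfy (k + 1)·f(k+1) − (k + 3)·f(k) = k + 1/7.
From deg A=1, deg B=1, deg C=1: d=2.
Match coefficients ⇒ f(k) = k*(2*k - 1)/7.
R(k) = B(k−1)·f(k)/C(k) = k*(k + 3)*(2*k - 1)/(7*k + 1); s_k = R·t_k = k*(2*k - 1)/((k + 1)*(k + 2)).
Check: Δs_k = (7*k + 1)/(k**3 + 6*k**2 + 11*k + 6). ✓

s_k = k*(2*k - 1)/((k + 1)*(k + 2))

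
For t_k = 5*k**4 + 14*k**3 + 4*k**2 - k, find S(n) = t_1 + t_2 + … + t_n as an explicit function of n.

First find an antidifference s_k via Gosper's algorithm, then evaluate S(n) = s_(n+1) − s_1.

S(n) = n**2*(n**3 + 6*n**2 + 10*n + 5)

Ratio r(k) = (5*k**4 + 34*k**3 + 76*k**2 + 69*k + 22)/(k*(5*k**3 + 14*k**2 + 4*k - 1)).
Factor: A=1; B=1; C=k**4 + 14*k**3/5 + 4*k**2/5 - k/5.
Key eq: (1)·f(k+1) = (1)·f(k) + (k**4 + 14*k**3/5 + 4*k**2/5 - k/5).
Degrees (0,0,4) ⇒ d ≤ 5.
A polynomial solution: f(k) = k*(k - 1)**2*(k**2 + 3*k + 1)/5.
So s_k = (B(k−1)f/C)·t_k = ((k - 1)**2*(k**2 + 3*k + 1)/(5*k**3 + 14*k**2 + 4*k - 1))·t_k = k*(k**4 + k**3 - 4*k**2 + k + 1).
s_(k+1) − s_k = k*(5*k**3 + 14*k**2 + 4*k - 1) = t_k.
s_(n+1) = n**2*(n**3 + 6*n**2 + 10*n + 5) and s_(1) = 0, so S(n) = n**2*(n**3 + 6*n**2 + 10*n + 5).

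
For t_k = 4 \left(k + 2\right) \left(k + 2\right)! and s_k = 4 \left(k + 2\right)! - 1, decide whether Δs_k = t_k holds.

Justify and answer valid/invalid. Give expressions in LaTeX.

s_(k+1) = 4*factorial(k + 3) - 1
s_(k+1) − s_k = 4*(k + 2)*factorial(k + 2)
(s_(k+1) − s_k) − t_k = 0

Valid: the claim telescopes to t_k.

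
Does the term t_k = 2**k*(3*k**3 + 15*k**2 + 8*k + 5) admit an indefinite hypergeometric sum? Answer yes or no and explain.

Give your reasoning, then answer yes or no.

t_(k+1)/t_k = 2*(3*k**3 + 24*k**2 + 47*k + 31)/(3*k**3 + 15*k**2 + 8*k + 5).
Factor: A=2; B=1; C=k**3 + 5*k**2 + 8*k/3 + 5/3.
Set up (2)·f(k+1) − (1)·f(k) − (k**3 + 5*k**2 + 8*k/3 + 5/3) = 0.
d = 3 from the (0,0,3) case.
Solving with deg f ≤ 3: f(k) = (3*k**3 - 3*k**2 + 2*k + 1)/3.
So s_k = (B(k−1)f/C)·t_k = ((3*k**3 - 3*k**2 + 2*k + 1)/(3*k**3 + 15*k**2 + 8*k + 5))·t_k = 2**k*(3*k**3 - 3*k**2 + 2*k + 1).
s_(k+1) − s_k = 2**k*(3*k**3 + 15*k**2 + 8*k + 5) = t_k.

Yes. s_k = 2**k*(3*k**3 - 3*k**2 + 2*k + 1).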